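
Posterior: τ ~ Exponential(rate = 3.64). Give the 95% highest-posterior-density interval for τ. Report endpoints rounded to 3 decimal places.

The exponential density is strictly decreasing on [0, ∞), so the HPD interval is anchored at 0: [0, q] with P(τ ≤ q) = 0.95.
q = −ln(1 − 0.95) / 3.64 = 2.9957 / 3.64 = 0.823.

[0.000, 0.823]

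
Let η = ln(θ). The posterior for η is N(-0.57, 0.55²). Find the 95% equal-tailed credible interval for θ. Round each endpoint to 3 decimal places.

[0.192, 1.662]

On the log scale the 95% interval is -0.57 ± 1.960 × 0.55 = [-1.6480, 0.5080].
Exponentiate: [e^-1.6480, e^0.5080] = [0.192, 1.662].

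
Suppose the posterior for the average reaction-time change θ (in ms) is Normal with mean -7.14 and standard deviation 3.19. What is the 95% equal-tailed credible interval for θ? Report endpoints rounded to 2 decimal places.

The posterior is symmetric, so the 95% equal-tailed interval is θ = -7.14 ± z·3.19 with z = 1.960.
Half-width: 1.960 × 3.19 = 6.25.
-7.14 − 6.25 = -13.39; -7.14 + 6.25 = -0.89.

[-13.39, -0.89]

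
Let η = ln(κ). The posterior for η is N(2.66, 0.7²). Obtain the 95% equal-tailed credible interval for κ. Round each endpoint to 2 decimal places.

On the log scale the 95% interval is 2.66 ± 1.960 × 0.7 = [1.2880, 4.0320].
Exponentiate: [e^1.2880, e^4.0320] = [3.63, 56.37].

[3.63, 56.37]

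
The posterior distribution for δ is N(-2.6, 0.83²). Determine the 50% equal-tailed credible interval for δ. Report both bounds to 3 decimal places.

The posterior is symmetric, so the 50% equal-tailed interval is δ = -2.6 ± z·0.83 with z = 0.674.
Half-width: 0.674 × 0.83 = 0.560.
-2.6 − 0.560 = -3.160; -2.6 + 0.560 = -2.040.

[-3.160, -2.040]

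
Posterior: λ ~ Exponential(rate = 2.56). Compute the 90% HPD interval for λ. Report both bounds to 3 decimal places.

[0.000, 0.899]

The exponential density is strictly decreasing on [0, ∞), so the HPD interval is anchored at 0: [0, q] with P(λ ≤ q) = 0.90.
q = −ln(1 − 0.90) / 2.56 = 2.3026 / 2.56 = 0.899.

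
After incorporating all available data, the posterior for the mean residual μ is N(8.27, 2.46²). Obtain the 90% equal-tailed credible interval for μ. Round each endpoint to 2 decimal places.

[4.22, 12.32]

The posterior is symmetric, so the 90% equal-tailed interval is μ = 8.27 ± z·2.46 with z = 1.645.
Half-width: 1.645 × 2.46 = 4.05.
8.27 − 4.05 = 4.22; 8.27 + 4.05 = 12.32.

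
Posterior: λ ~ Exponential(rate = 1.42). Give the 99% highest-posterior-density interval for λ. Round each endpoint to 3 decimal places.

The exponential density is strictly decreasing on [0, ∞), so the HPD interval is anchored at 0: [0, q] with P(λ ≤ q) = 0.99.
q = −ln(1 − 0.99) / 1.42 = 4.6052 / 1.42 = 3.243.

[0.000, 3.243]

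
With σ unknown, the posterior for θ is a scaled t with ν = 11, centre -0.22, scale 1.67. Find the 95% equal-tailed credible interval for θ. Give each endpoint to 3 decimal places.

The t_11 distribution is symmetric; the 95% interval is -0.22 ± t·1.67 with t_{0.975,11} = 2.201.
Half-width: 2.201 × 1.67 = 3.676.
-0.22 − 3.676 = -3.896; -0.22 + 3.676 = 3.456.

[-3.896, 3.456]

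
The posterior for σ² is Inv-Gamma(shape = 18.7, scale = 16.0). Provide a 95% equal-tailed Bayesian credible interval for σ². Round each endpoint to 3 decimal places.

Inverse-Gamma(18.7, 16.0) quantiles: F⁻¹(0.025) and F⁻¹(0.975).
Equivalently, 1/σ² ~ Gamma(18.7, rate = 16.0); invert its 0.975 and 0.025 quantiles.
Posterior mean ≈ 0.904, SD ≈ 0.221; a Normal approximation gives roughly [0.470, 1.338].
Exact: lower = 0.570; upper = 1.428.

[0.570, 1.428]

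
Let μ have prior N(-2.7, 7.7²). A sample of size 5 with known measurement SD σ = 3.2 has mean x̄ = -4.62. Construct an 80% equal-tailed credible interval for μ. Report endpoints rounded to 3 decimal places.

[-6.359, -2.753]

Posterior precision = 1/7.7² + 5/3.2² = 0.0169 + 0.4883 = 0.5051, so posterior SD = 1.4070.
Posterior mean = (-2.7/7.7² + 5·-4.62/3.2²) / 0.5051 = -4.5559.
Interval: -4.5559 ± 1.282 × 1.4070 → [-6.359, -2.753].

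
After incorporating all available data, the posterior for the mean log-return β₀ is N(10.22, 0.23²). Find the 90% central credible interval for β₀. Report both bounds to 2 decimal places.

The posterior is symmetric, so the 90% equal-tailed interval is β₀ = 10.22 ± z·0.23 with z = 1.645.
Half-width: 1.645 × 0.23 = 0.38.
10.22 − 0.38 = 9.84; 10.22 + 0.38 = 10.60.

[9.84, 10.60]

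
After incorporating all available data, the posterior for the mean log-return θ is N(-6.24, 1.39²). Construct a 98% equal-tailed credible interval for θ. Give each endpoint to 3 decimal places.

The posterior is symmetric, so the 98% equal-tailed interval is θ = -6.24 ± z·1.39 with z = 2.326.
Half-width: 2.326 × 1.39 = 3.234.
-6.24 − 3.234 = -9.474; -6.24 + 3.234 = -3.006.

[-9.474, -3.006]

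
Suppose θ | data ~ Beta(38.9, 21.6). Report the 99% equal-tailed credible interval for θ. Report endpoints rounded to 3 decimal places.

Posterior: Beta(38.9, 21.6).
Equal-tailed 99% interval: the 0.005 and 0.995 quantiles of Beta(38.9, 21.6).
Posterior mean ≈ 0.643, SD ≈ 0.061; a Normal approximation gives roughly [0.486, 0.800].
Exact: F⁻¹(0.005) = 0.479; F⁻¹(0.995) = 0.789.

[0.479, 0.789]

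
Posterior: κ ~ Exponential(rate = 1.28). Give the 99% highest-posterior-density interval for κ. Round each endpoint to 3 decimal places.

[0.000, 3.598]

The exponential density is strictly decreasing on [0, ∞), so the HPD interval is anchored at 0: [0, q] with P(κ ≤ q) = 0.99.
q = −ln(1 − 0.99) / 1.28 = 4.6052 / 1.28 = 3.598.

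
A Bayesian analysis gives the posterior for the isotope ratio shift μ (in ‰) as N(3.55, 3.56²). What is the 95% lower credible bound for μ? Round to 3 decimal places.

-2.306

Need L with P(μ ≥ L) = 0.95: L = 3.55 − z_{0.05}·3.56.
z = 1.645; L = 3.55 − 1.645 × 3.56 = -2.306.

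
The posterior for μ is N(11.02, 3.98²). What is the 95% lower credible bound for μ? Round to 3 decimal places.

4.473

Need L with P(μ ≥ L) = 0.95: L = 11.02 − z_{0.05}·3.98.
z = 1.645; L = 11.02 − 1.645 × 3.98 = 4.473.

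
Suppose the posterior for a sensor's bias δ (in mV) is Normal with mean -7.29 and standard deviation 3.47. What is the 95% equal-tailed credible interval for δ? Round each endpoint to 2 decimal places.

[-14.09, -0.49]

The posterior is symmetric, so the 95% equal-tailed interval is δ = -7.29 ± z·3.47 with z = 1.960.
Half-width: 1.960 × 3.47 = 6.80.
-7.29 − 6.80 = -14.09; -7.29 + 6.80 = -0.49.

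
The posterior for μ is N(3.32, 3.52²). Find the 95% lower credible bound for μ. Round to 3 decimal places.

Need L with P(μ ≥ L) = 0.95: L = 3.32 − z_{0.05}·3.52.
z = 1.645; L = 3.32 − 1.645 × 3.52 = -2.470.

-2.470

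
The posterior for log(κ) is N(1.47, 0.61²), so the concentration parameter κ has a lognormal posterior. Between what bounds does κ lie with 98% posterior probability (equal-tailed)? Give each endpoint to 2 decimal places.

On the log scale the 98% interval is 1.47 ± 2.326 × 0.61 = [0.0509, 2.8891].
Exponentiate: [e^0.0509, e^2.8891] = [1.05, 17.98].

[1.05, 17.98]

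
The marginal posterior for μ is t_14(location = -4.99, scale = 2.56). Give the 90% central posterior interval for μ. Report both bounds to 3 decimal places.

[-9.499, -0.481]

The t_14 distribution is symmetric; the 90% interval is -4.99 ± t·2.56 with t_{0.95,14} = 1.761.
Half-width: 1.761 × 2.56 = 4.509.
-4.99 − 4.509 = -9.499; -4.99 + 4.509 = -0.481.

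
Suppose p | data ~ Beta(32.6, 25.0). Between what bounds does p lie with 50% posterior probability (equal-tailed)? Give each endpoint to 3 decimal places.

Posterior: Beta(32.6, 25.0).
Equal-tailed 50% interval: the 0.25 and 0.75 quantiles of Beta(32.6, 25.0).
Posterior mean ≈ 0.566, SD ≈ 0.065; a Normal approximation gives roughly [0.522, 0.610].
Exact: F⁻¹(0.25) = 0.522; F⁻¹(0.75) = 0.611.

[0.522, 0.611]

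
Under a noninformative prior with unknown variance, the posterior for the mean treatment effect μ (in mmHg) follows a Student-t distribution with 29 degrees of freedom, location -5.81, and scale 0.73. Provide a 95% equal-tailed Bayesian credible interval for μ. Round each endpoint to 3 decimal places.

The t_29 distribution is symmetric; the 95% interval is -5.81 ± t·0.73 with t_{0.975,29} = 2.045.
Half-width: 2.045 × 0.73 = 1.493.
-5.81 − 1.493 = -7.303; -5.81 + 1.493 = -4.317.

[-7.303, -4.317]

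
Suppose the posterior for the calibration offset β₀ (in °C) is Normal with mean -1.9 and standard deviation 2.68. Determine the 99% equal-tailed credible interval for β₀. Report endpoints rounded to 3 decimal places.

[-8.803, 5.003]

The posterior is symmetric, so the 99% equal-tailed interval is β₀ = -1.9 ± z·2.68 with z = 2.576.
Half-width: 2.576 × 2.68 = 6.903.
-1.9 − 6.903 = -8.803; -1.9 + 6.903 = 5.003.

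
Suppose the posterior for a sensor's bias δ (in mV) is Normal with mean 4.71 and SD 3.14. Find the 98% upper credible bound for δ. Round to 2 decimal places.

11.16

Need U with P(δ ≤ U) = 0.98: U = 4.71 + z_{0.02}·3.14.
z = 2.054; U = 4.71 + 2.054 × 3.14 = 11.16.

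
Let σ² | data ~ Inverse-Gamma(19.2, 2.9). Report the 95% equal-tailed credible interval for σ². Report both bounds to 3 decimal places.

[0.101, 0.250]

Inverse-Gamma(19.2, 2.9) quantiles: F⁻¹(0.025) and F⁻¹(0.975).
Equivalently, 1/σ² ~ Gamma(19.2, rate = 2.9); invert its 0.975 and 0.025 quantiles.
Posterior mean ≈ 0.159, SD ≈ 0.038; a Normal approximation gives roughly [0.084, 0.235].
Exact: lower = 0.101; upper = 0.250.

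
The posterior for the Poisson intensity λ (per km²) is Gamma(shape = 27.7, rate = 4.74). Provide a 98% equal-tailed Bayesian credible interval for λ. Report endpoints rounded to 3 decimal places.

Posterior: Gamma(shape 27.7, rate 4.74).
Equal-tailed 98% interval: Gamma(27.7, 4.74) quantiles at 0.01 and 0.99.
Posterior mean ≈ 5.844, SD ≈ 1.110; a Normal approximation gives roughly [3.261, 8.427].
Exact: lower = 3.574; upper = 8.732.

[3.574, 8.732]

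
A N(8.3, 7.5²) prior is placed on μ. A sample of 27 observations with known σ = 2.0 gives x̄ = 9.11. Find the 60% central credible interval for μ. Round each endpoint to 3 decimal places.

Posterior precision = 1/7.5² + 27/2.0² = 0.0178 + 6.7500 = 6.7678, so posterior SD = 0.3844.
Posterior mean = (8.3/7.5² + 27·9.11/2.0²) / 6.7678 = 9.1079.
Interval: 9.1079 ± 0.842 × 0.3844 → [8.784, 9.431].

[8.784, 9.431]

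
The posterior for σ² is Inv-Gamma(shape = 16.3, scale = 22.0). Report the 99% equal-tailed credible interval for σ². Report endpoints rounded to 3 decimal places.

[0.770, 2.831]

Inverse-Gamma(16.3, 22.0) quantiles: F⁻¹(0.005) and F⁻¹(0.995).
Equivalently, 1/σ² ~ Gamma(16.3, rate = 22.0); invert its 0.995 and 0.005 quantiles.
Posterior mean ≈ 1.438, SD ≈ 0.380; a Normal approximation gives roughly [0.458, 2.417].
Exact: lower = 0.770; upper = 2.831.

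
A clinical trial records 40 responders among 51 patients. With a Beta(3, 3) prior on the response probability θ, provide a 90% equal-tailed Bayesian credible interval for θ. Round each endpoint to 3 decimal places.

Posterior: Beta(3+40, 3+11) = Beta(43, 14).
Equal-tailed 90% interval: the 0.05 and 0.95 quantiles of Beta(43, 14).
Posterior mean ≈ 0.754, SD ≈ 0.057; a Normal approximation gives roughly [0.661, 0.847].
Exact: F⁻¹(0.05) = 0.656; F⁻¹(0.95) = 0.842.

[0.656, 0.842]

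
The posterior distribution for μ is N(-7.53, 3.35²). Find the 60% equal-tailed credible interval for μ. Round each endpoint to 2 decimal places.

[-10.35, -4.71]

The posterior is symmetric, so the 60% equal-tailed interval is μ = -7.53 ± z·3.35 with z = 0.842.
Half-width: 0.842 × 3.35 = 2.82.
-7.53 − 2.82 = -10.35; -7.53 + 2.82 = -4.71.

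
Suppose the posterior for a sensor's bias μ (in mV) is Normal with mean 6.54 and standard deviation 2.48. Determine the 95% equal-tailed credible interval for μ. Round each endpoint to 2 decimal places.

[1.68, 11.40]

The posterior is symmetric, so the 95% equal-tailed interval is μ = 6.54 ± z·2.48 with z = 1.960.
Half-width: 1.960 × 2.48 = 4.86.
6.54 − 4.86 = 1.68; 6.54 + 4.86 = 11.40.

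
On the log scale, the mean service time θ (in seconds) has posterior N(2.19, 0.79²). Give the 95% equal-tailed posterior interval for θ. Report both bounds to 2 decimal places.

On the log scale the 95% interval is 2.19 ± 1.960 × 0.79 = [0.6416, 3.7384].
Exponentiate: [e^0.6416, e^3.7384] = [1.90, 42.03].

[1.90, 42.03]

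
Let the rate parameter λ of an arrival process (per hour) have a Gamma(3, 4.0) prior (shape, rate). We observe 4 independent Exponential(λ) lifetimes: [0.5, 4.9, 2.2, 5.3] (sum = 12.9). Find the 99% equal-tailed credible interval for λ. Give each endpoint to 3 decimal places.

Posterior: Gamma(3+4, 4.0+12.9) = Gamma(7, 16.9) (shape, rate).
Equal-tailed 99% interval: Gamma(7, 16.9) quantiles at 0.005 and 0.995.
Posterior mean ≈ 0.414, SD ≈ 0.157; a Normal approximation gives roughly [0.011, 0.817].
Exact: lower = 0.121; upper = 0.927.

[0.121, 0.927]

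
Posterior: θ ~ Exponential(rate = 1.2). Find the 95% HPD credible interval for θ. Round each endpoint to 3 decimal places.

The exponential density is strictly decreasing on [0, ∞), so the HPD interval is anchored at 0: [0, q] with P(θ ≤ q) = 0.95.
q = −ln(1 − 0.95) / 1.2 = 2.9957 / 1.2 = 2.496.

[0.000, 2.496]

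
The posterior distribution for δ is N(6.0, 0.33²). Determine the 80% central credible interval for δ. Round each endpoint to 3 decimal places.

[5.577, 6.423]

The posterior is symmetric, so the 80% equal-tailed interval is δ = 6.0 ± z·0.33 with z = 1.282.
Half-width: 1.282 × 0.33 = 0.423.
6.0 − 0.423 = 5.577; 6.0 + 0.423 = 6.423.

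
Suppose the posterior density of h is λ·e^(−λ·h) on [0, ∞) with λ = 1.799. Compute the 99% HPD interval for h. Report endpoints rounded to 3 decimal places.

The exponential density is strictly decreasing on [0, ∞), so the HPD interval is anchored at 0: [0, q] with P(h ≤ q) = 0.99.
q = −ln(1 − 0.99) / 1.799 = 4.6052 / 1.799 = 2.560.

[0.000, 2.560]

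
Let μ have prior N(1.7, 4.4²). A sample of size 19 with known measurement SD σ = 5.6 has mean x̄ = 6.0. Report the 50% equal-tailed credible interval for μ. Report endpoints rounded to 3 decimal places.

[4.830, 6.494]

Posterior precision = 1/4.4² + 19/5.6² = 0.0517 + 0.6059 = 0.6575, so posterior SD = 1.2332.
Posterior mean = (1.7/4.4² + 19·6.0/5.6²) / 0.6575 = 5.6622.
Interval: 5.6622 ± 0.674 × 1.2332 → [4.830, 6.494].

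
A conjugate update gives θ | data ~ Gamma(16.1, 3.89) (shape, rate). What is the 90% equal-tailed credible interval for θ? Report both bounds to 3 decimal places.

Posterior: Gamma(shape 16.1, rate 3.89).
Equal-tailed 90% interval: Gamma(16.1, 3.89) quantiles at 0.05 and 0.95.
Posterior mean ≈ 4.139, SD ≈ 1.031; a Normal approximation gives roughly [2.442, 5.835].
Exact: lower = 2.600; upper = 5.969.

[2.600, 5.969]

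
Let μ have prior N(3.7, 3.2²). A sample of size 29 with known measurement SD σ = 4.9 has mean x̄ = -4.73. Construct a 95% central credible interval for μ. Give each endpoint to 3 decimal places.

[-5.815, -2.384]

Posterior precision = 1/3.2² + 29/4.9² = 0.0977 + 1.2078 = 1.3055, so posterior SD = 0.8752.
Posterior mean = (3.7/3.2² + 29·-4.73/4.9²) / 1.3055 = -4.0994.
Interval: -4.0994 ± 1.960 × 0.8752 → [-5.815, -2.384].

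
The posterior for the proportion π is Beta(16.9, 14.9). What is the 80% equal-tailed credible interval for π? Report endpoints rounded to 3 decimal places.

Posterior: Beta(16.9, 14.9).
Equal-tailed 80% interval: the 0.1 and 0.9 quantiles of Beta(16.9, 14.9).
Posterior mean ≈ 0.531, SD ≈ 0.087; a Normal approximation gives roughly [0.420, 0.643].
Exact: F⁻¹(0.1) = 0.418; F⁻¹(0.9) = 0.644.

[0.418, 0.644]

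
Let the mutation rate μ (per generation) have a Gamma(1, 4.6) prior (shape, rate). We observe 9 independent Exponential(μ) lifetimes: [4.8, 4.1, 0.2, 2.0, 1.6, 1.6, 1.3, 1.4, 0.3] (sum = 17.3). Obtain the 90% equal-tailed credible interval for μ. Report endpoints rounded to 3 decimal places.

Posterior: Gamma(1+9, 4.6+17.3) = Gamma(10, 21.9) (shape, rate).
Equal-tailed 90% interval: Gamma(10, 21.9) quantiles at 0.05 and 0.95.
Posterior mean ≈ 0.457, SD ≈ 0.144; a Normal approximation gives roughly [0.219, 0.694].
Exact: lower = 0.248; upper = 0.717.

[0.248, 0.717]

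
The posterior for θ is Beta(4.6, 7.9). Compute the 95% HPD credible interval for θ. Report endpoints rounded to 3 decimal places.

[0.123, 0.624]

The posterior is unimodal and skewed, so the HPD interval has equal density at both endpoints and is the shortest 95% interval.
Solving f(0.123) = f(0.624) with F(0.624) − F(0.123) = 0.95 gives [0.123, 0.624].
For comparison, the equal-tailed interval is [0.136, 0.640]; the HPD is narrower and shifted toward the mode.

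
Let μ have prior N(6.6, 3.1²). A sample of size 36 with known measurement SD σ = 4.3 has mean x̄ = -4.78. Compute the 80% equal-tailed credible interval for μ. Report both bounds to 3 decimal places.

Posterior precision = 1/3.1² + 36/4.3² = 0.1041 + 1.9470 = 2.0511, so posterior SD = 0.6983.
Posterior mean = (6.6/3.1² + 36·-4.78/4.3²) / 2.0511 = -4.2026.
Interval: -4.2026 ± 1.282 × 0.6983 → [-5.097, -3.308].

[-5.097, -3.308]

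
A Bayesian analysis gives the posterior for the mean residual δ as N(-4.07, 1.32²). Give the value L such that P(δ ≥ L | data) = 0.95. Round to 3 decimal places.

-6.241

Need L with P(δ ≥ L) = 0.95: L = -4.07 − z_{0.05}·1.32.
z = 1.645; L = -4.07 − 1.645 × 1.32 = -6.241.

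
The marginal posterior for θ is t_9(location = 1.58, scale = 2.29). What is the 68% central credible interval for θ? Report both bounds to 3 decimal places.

The t_9 distribution is symmetric; the 68% interval is 1.58 ± t·2.29 with t_{0.84,9} = 1.053.
Half-width: 1.053 × 2.29 = 2.410.
1.58 − 2.410 = -0.830; 1.58 + 2.410 = 3.990.

[-0.830, 3.990]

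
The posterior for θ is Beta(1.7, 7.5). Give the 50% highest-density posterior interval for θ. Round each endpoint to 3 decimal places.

The posterior is unimodal and skewed, so the HPD interval has equal density at both endpoints and is the shortest 50% interval.
Solving f(0.040) = f(0.186) with F(0.186) − F(0.040) = 0.50 gives [0.040, 0.186].
For comparison, the equal-tailed interval is [0.091, 0.256]; the HPD is narrower and shifted toward the mode.

[0.040, 0.186]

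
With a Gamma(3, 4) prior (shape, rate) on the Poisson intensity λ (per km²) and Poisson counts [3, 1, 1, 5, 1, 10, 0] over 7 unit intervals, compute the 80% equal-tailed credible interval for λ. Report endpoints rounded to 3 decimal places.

[1.634, 2.768]

Posterior: Gamma(3+21, 4+7) = Gamma(24, 11) (shape, rate).
Equal-tailed 80% interval: Gamma(24, 11) quantiles at 0.1 and 0.9.
Posterior mean ≈ 2.182, SD ≈ 0.445; a Normal approximation gives roughly [1.611, 2.753].
Exact: lower = 1.634; upper = 2.768.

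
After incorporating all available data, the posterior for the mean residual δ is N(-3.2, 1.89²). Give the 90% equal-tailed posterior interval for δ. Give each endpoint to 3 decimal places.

The posterior is symmetric, so the 90% equal-tailed interval is δ = -3.2 ± z·1.89 with z = 1.645.
Half-width: 1.645 × 1.89 = 3.109.
-3.2 − 3.109 = -6.309; -3.2 + 3.109 = -0.091.

[-6.309, -0.091]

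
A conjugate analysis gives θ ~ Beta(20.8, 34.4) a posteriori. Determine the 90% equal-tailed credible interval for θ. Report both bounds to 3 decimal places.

[0.273, 0.486]

Posterior: Beta(20.8, 34.4).
Equal-tailed 90% interval: the 0.05 and 0.95 quantiles of Beta(20.8, 34.4).
Posterior mean ≈ 0.377, SD ≈ 0.065; a Normal approximation gives roughly [0.270, 0.483].
Exact: F⁻¹(0.05) = 0.273; F⁻¹(0.95) = 0.486.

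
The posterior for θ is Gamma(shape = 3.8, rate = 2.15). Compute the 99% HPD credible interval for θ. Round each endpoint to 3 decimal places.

The posterior is unimodal and skewed, so the HPD interval has equal density at both endpoints and is the shortest 99% interval.
Solving f(0.154) = f(4.565) with F(4.565) − F(0.154) = 0.99 gives [0.154, 4.565].
For comparison, the equal-tailed interval is [0.279, 4.951]; the HPD is narrower and shifted toward the mode.

[0.154, 4.565]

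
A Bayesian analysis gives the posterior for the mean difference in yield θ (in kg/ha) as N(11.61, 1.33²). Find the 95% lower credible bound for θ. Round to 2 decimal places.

9.42

Need L with P(θ ≥ L) = 0.95: L = 11.61 − z_{0.05}·1.33.
z = 1.645; L = 11.61 − 1.645 × 1.33 = 9.42.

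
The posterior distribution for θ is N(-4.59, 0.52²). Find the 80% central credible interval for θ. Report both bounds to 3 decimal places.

[-5.256, -3.924]

The posterior is symmetric, so the 80% equal-tailed interval is θ = -4.59 ± z·0.52 with z = 1.282.
Half-width: 1.282 × 0.52 = 0.666.
-4.59 − 0.666 = -5.256; -4.59 + 0.666 = -3.924.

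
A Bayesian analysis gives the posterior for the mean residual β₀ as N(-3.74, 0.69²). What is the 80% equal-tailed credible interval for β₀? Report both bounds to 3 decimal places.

The posterior is symmetric, so the 80% equal-tailed interval is β₀ = -3.74 ± z·0.69 with z = 1.282.
Half-width: 1.282 × 0.69 = 0.884.
-3.74 − 0.884 = -4.624; -3.74 + 0.884 = -2.856.

[-4.624, -2.856]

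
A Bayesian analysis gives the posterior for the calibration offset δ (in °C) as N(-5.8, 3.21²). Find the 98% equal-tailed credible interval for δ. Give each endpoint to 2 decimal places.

[-13.27, 1.67]

The posterior is symmetric, so the 98% equal-tailed interval is δ = -5.8 ± z·3.21 with z = 2.326.
Half-width: 2.326 × 3.21 = 7.47.
-5.8 − 7.47 = -13.27; -5.8 + 7.47 = 1.67.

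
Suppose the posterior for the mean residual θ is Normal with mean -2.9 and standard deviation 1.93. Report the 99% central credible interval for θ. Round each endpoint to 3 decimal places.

[-7.871, 2.071]

The posterior is symmetric, so the 99% equal-tailed interval is θ = -2.9 ± z·1.93 with z = 2.576.
Half-width: 2.576 × 1.93 = 4.971.
-2.9 − 4.971 = -7.871; -2.9 + 4.971 = 2.071.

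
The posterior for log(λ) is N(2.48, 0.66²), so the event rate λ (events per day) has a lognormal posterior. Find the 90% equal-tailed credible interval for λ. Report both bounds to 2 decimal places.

[4.03, 35.36]

On the log scale the 90% interval is 2.48 ± 1.645 × 0.66 = [1.3944, 3.5656].
Exponentiate: [e^1.3944, e^3.5656] = [4.03, 35.36].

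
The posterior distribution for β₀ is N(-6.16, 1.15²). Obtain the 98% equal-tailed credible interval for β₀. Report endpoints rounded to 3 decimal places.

The posterior is symmetric, so the 98% equal-tailed interval is β₀ = -6.16 ± z·1.15 with z = 2.326.
Half-width: 2.326 × 1.15 = 2.675.
-6.16 − 2.675 = -8.835; -6.16 + 2.675 = -3.485.

[-8.835, -3.485]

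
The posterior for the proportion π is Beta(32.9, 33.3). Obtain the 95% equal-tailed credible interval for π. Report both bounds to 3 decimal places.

Posterior: Beta(32.9, 33.3).
Equal-tailed 95% interval: the 0.025 and 0.975 quantiles of Beta(32.9, 33.3).
Posterior mean ≈ 0.497, SD ≈ 0.061; a Normal approximation gives roughly [0.377, 0.617].
Exact: F⁻¹(0.025) = 0.378; F⁻¹(0.975) = 0.616.

[0.378, 0.616]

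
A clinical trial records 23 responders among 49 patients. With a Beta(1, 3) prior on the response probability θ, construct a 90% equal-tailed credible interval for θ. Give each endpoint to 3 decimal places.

Posterior: Beta(1+23, 3+26) = Beta(24, 29).
Equal-tailed 90% interval: the 0.05 and 0.95 quantiles of Beta(24, 29).
Posterior mean ≈ 0.453, SD ≈ 0.068; a Normal approximation gives roughly [0.341, 0.564].
Exact: F⁻¹(0.05) = 0.342; F⁻¹(0.95) = 0.565.

[0.342, 0.565]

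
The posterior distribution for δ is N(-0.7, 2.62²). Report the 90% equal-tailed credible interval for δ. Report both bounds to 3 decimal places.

The posterior is symmetric, so the 90% equal-tailed interval is δ = -0.7 ± z·2.62 with z = 1.645.
Half-width: 1.645 × 2.62 = 4.310.
-0.7 − 4.310 = -5.010; -0.7 + 4.310 = 3.610.

[-5.010, 3.610]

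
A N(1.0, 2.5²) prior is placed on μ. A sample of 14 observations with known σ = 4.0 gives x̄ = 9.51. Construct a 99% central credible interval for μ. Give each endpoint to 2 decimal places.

[5.66, 10.73]

Posterior precision = 1/2.5² + 14/4.0² = 0.1600 + 0.8750 = 1.0350, so posterior SD = 0.9829.
Posterior mean = (1.0/2.5² + 14·9.51/4.0²) / 1.0350 = 8.1944.
Interval: 8.1944 ± 2.576 × 0.9829 → [5.66, 10.73].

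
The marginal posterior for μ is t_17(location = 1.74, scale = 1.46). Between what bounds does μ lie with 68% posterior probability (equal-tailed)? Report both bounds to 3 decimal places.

The t_17 distribution is symmetric; the 68% interval is 1.74 ± t·1.46 with t_{0.84,17} = 1.024.
Half-width: 1.024 × 1.46 = 1.496.
1.74 − 1.496 = 0.244; 1.74 + 1.496 = 3.236.

[0.244, 3.236]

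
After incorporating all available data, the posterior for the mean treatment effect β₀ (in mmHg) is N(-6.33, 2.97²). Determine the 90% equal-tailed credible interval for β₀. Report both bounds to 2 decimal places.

The posterior is symmetric, so the 90% equal-tailed interval is β₀ = -6.33 ± z·2.97 with z = 1.645.
Half-width: 1.645 × 2.97 = 4.89.
-6.33 − 4.89 = -11.22; -6.33 + 4.89 = -1.44.

[-11.22, -1.44]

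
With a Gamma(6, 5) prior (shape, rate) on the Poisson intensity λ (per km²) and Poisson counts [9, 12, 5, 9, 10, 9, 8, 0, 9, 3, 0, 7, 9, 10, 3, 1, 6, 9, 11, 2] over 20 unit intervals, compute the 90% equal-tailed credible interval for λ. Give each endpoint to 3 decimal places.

[4.770, 6.315]

Posterior: Gamma(6+132, 5+20) = Gamma(138, 25) (shape, rate).
Equal-tailed 90% interval: Gamma(138, 25) quantiles at 0.05 and 0.95.
Posterior mean ≈ 5.520, SD ≈ 0.470; a Normal approximation gives roughly [4.747, 6.293].
Exact: lower = 4.770; upper = 6.315.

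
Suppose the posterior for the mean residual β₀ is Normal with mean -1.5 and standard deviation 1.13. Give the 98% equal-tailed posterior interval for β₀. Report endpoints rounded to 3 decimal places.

The posterior is symmetric, so the 98% equal-tailed interval is β₀ = -1.5 ± z·1.13 with z = 2.326.
Half-width: 2.326 × 1.13 = 2.629.
-1.5 − 2.629 = -4.129; -1.5 + 2.629 = 1.129.

[-4.129, 1.129]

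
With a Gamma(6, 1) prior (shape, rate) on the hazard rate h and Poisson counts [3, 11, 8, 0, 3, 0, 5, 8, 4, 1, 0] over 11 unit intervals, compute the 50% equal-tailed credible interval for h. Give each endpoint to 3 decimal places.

Posterior: Gamma(6+43, 1+11) = Gamma(49, 12) (shape, rate).
Equal-tailed 50% interval: Gamma(49, 12) quantiles at 0.25 and 0.75.
Posterior mean ≈ 4.083, SD ≈ 0.583; a Normal approximation gives roughly [3.690, 4.477].
Exact: lower = 3.676; upper = 4.460.

[3.676, 4.460]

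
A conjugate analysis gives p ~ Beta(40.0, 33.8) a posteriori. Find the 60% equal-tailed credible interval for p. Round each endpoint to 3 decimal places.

[0.493, 0.591]

Posterior: Beta(40.0, 33.8).
Equal-tailed 60% interval: the 0.2 and 0.8 quantiles of Beta(40.0, 33.8).
Posterior mean ≈ 0.542, SD ≈ 0.058; a Normal approximation gives roughly [0.494, 0.590].
Exact: F⁻¹(0.2) = 0.493; F⁻¹(0.8) = 0.591.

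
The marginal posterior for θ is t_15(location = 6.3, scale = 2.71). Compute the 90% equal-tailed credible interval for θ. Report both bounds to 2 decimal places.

[1.55, 11.05]

The t_15 distribution is symmetric; the 90% interval is 6.3 ± t·2.71 with t_{0.95,15} = 1.753.
Half-width: 1.753 × 2.71 = 4.75.
6.3 − 4.75 = 1.55; 6.3 + 4.75 = 11.05.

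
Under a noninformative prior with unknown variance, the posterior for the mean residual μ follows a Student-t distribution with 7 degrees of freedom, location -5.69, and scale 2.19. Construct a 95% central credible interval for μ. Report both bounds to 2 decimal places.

The t_7 distribution is symmetric; the 95% interval is -5.69 ± t·2.19 with t_{0.975,7} = 2.365.
Half-width: 2.365 × 2.19 = 5.18.
-5.69 − 5.18 = -10.87; -5.69 + 5.18 = -0.51.

[-10.87, -0.51]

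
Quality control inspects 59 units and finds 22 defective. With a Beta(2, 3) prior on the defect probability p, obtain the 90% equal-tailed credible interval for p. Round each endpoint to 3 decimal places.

[0.278, 0.476]

Posterior: Beta(2+22, 3+37) = Beta(24, 40).
Equal-tailed 90% interval: the 0.05 and 0.95 quantiles of Beta(24, 40).
Posterior mean ≈ 0.375, SD ≈ 0.060; a Normal approximation gives roughly [0.276, 0.474].
Exact: F⁻¹(0.05) = 0.278; F⁻¹(0.95) = 0.476.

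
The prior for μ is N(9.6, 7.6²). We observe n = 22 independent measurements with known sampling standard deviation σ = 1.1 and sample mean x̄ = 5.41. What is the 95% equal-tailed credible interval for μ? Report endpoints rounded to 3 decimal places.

[4.955, 5.873]

Posterior precision = 1/7.6² + 22/1.1² = 0.0173 + 18.1818 = 18.1991, so posterior SD = 0.2344.
Posterior mean = (9.6/7.6² + 22·5.41/1.1²) / 18.1991 = 5.4140.
Interval: 5.4140 ± 1.960 × 0.2344 → [4.955, 5.873].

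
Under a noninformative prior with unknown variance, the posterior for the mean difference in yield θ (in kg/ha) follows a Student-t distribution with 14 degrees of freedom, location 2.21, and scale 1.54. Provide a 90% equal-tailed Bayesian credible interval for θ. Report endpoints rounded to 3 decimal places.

[-0.502, 4.922]

The t_14 distribution is symmetric; the 90% interval is 2.21 ± t·1.54 with t_{0.95,14} = 1.761.
Half-width: 1.761 × 1.54 = 2.712.
2.21 − 2.712 = -0.502; 2.21 + 2.712 = 4.922.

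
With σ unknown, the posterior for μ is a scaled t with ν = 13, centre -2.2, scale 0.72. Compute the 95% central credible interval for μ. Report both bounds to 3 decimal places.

[-3.755, -0.645]

The t_13 distribution is symmetric; the 95% interval is -2.2 ± t·0.72 with t_{0.975,13} = 2.160.
Half-width: 2.160 × 0.72 = 1.555.
-2.2 − 1.555 = -3.755; -2.2 + 1.555 = -0.645.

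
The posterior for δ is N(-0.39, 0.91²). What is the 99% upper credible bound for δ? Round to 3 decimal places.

Need U with P(δ ≤ U) = 0.99: U = -0.39 + z_{0.01}·0.91.
z = 2.326; U = -0.39 + 2.326 × 0.91 = 1.727.

1.727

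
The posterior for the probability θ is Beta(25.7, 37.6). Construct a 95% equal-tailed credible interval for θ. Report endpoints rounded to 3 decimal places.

Posterior: Beta(25.7, 37.6).
Equal-tailed 95% interval: the 0.025 and 0.975 quantiles of Beta(25.7, 37.6).
Posterior mean ≈ 0.406, SD ≈ 0.061; a Normal approximation gives roughly [0.286, 0.526].
Exact: F⁻¹(0.025) = 0.289; F⁻¹(0.975) = 0.528.

[0.289, 0.528]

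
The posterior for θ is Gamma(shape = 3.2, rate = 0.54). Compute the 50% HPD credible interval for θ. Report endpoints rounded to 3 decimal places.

[2.441, 6.311]

The posterior is unimodal and skewed, so the HPD interval has equal density at both endpoints and is the shortest 50% interval.
Solving f(2.441) = f(6.311) with F(6.311) − F(2.441) = 0.50 gives [2.441, 6.311].
For comparison, the equal-tailed interval is [3.493, 7.705]; the HPD is narrower and shifted toward the mode.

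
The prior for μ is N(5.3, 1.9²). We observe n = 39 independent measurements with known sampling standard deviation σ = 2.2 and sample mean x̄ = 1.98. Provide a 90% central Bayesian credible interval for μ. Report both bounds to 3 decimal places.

Posterior precision = 1/1.9² + 39/2.2² = 0.2770 + 8.0579 = 8.3349, so posterior SD = 0.3464.
Posterior mean = (5.3/1.9² + 39·1.98/2.2²) / 8.3349 = 2.0903.
Interval: 2.0903 ± 1.645 × 0.3464 → [1.521, 2.660].

[1.521, 2.660]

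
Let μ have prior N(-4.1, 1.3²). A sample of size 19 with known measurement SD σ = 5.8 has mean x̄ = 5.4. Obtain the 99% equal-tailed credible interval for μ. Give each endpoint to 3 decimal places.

Posterior precision = 1/1.3² + 19/5.8² = 0.5917 + 0.5648 = 1.1565, so posterior SD = 0.9299.
Posterior mean = (-4.1/1.3² + 19·5.4/5.8²) / 1.1565 = 0.5395.
Interval: 0.5395 ± 2.576 × 0.9299 → [-1.856, 2.935].

[-1.856, 2.935]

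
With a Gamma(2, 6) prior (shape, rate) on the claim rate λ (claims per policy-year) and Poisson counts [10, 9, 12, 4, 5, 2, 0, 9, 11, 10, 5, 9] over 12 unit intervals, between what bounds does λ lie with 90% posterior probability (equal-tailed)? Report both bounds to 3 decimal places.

Posterior: Gamma(2+86, 6+12) = Gamma(88, 18) (shape, rate).
Equal-tailed 90% interval: Gamma(88, 18) quantiles at 0.05 and 0.95.
Posterior mean ≈ 4.889, SD ≈ 0.521; a Normal approximation gives roughly [4.032, 5.746].
Exact: lower = 4.064; upper = 5.777.

[4.064, 5.777]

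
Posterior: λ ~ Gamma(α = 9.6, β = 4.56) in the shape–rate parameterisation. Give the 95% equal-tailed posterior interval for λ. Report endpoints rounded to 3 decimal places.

[0.992, 3.631]

Posterior: Gamma(shape 9.6, rate 4.56).
Equal-tailed 95% interval: Gamma(9.6, 4.56) quantiles at 0.025 and 0.975.
Posterior mean ≈ 2.105, SD ≈ 0.679; a Normal approximation gives roughly [0.774, 3.437].
Exact: lower = 0.992; upper = 3.631.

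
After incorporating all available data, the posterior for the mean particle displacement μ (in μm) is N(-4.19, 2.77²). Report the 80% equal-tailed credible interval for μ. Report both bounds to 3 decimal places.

The posterior is symmetric, so the 80% equal-tailed interval is μ = -4.19 ± z·2.77 with z = 1.282.
Half-width: 1.282 × 2.77 = 3.550.
-4.19 − 3.550 = -7.740; -4.19 + 3.550 = -0.640.

[-7.740, -0.640]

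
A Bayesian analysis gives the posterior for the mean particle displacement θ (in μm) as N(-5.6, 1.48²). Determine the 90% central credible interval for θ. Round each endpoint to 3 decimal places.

The posterior is symmetric, so the 90% equal-tailed interval is θ = -5.6 ± z·1.48 with z = 1.645.
Half-width: 1.645 × 1.48 = 2.434.
-5.6 − 2.434 = -8.034; -5.6 + 2.434 = -3.166.

[-8.034, -3.166]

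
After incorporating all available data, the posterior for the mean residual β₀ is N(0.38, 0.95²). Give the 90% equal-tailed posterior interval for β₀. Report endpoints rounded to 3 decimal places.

The posterior is symmetric, so the 90% equal-tailed interval is β₀ = 0.38 ± z·0.95 with z = 1.645.
Half-width: 1.645 × 0.95 = 1.563.
0.38 − 1.563 = -1.183; 0.38 + 1.563 = 1.943.

[-1.183, 1.943]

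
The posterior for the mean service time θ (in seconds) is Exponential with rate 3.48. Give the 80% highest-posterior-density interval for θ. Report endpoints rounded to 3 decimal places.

The exponential density is strictly decreasing on [0, ∞), so the HPD interval is anchored at 0: [0, q] with P(θ ≤ q) = 0.80.
q = −ln(1 − 0.80) / 3.48 = 1.6094 / 3.48 = 0.462.

[0.000, 0.462]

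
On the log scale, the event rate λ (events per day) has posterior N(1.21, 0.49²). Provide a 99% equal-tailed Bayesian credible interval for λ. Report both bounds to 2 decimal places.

On the log scale the 99% interval is 1.21 ± 2.576 × 0.49 = [-0.0522, 2.4722].
Exponentiate: [e^-0.0522, e^2.4722] = [0.95, 11.85].

[0.95, 11.85]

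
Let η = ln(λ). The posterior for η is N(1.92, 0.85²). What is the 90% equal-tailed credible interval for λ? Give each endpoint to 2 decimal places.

[1.69, 27.61]

On the log scale the 90% interval is 1.92 ± 1.645 × 0.85 = [0.5219, 3.3181].
Exponentiate: [e^0.5219, e^3.3181] = [1.69, 27.61].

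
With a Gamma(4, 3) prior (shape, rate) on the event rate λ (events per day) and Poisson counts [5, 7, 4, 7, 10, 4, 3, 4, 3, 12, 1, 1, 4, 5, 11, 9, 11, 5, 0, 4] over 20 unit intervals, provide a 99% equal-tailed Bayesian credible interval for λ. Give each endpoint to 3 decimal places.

[3.842, 6.234]

Posterior: Gamma(4+110, 3+20) = Gamma(114, 23) (shape, rate).
Equal-tailed 99% interval: Gamma(114, 23) quantiles at 0.005 and 0.995.
Posterior mean ≈ 4.957, SD ≈ 0.464; a Normal approximation gives roughly [3.761, 6.152].
Exact: lower = 3.842; upper = 6.234.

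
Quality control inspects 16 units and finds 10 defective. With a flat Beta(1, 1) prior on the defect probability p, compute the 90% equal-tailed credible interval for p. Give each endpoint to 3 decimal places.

[0.420, 0.788]

Posterior: Beta(1+10, 1+6) = Beta(11, 7).
Equal-tailed 90% interval: the 0.05 and 0.95 quantiles of Beta(11, 7).
Posterior mean ≈ 0.611, SD ≈ 0.112; a Normal approximation gives roughly [0.427, 0.795].
Exact: F⁻¹(0.05) = 0.420; F⁻¹(0.95) = 0.788.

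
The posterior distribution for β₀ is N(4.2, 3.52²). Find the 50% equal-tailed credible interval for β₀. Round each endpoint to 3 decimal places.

[1.826, 6.574]

The posterior is symmetric, so the 50% equal-tailed interval is β₀ = 4.2 ± z·3.52 with z = 0.674.
Half-width: 0.674 × 3.52 = 2.374.
4.2 − 2.374 = 1.826; 4.2 + 2.374 = 6.574.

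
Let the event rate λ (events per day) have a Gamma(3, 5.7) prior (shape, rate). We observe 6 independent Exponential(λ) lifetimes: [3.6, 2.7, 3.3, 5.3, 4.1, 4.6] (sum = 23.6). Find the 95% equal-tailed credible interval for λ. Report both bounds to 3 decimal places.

[0.140, 0.538]

Posterior: Gamma(3+6, 5.7+23.6) = Gamma(9, 29.3) (shape, rate).
Equal-tailed 95% interval: Gamma(9, 29.3) quantiles at 0.025 and 0.975.
Posterior mean ≈ 0.307, SD ≈ 0.102; a Normal approximation gives roughly [0.106, 0.508].
Exact: lower = 0.140; upper = 0.538.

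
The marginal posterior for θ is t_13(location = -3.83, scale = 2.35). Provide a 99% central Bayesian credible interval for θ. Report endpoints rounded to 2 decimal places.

[-10.91, 3.25]

The t_13 distribution is symmetric; the 99% interval is -3.83 ± t·2.35 with t_{0.995,13} = 3.012.
Half-width: 3.012 × 2.35 = 7.08.
-3.83 − 7.08 = -10.91; -3.83 + 7.08 = 3.25.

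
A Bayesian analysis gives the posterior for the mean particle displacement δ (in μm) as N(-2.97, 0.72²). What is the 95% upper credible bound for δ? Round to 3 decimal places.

-1.786

Need U with P(δ ≤ U) = 0.95: U = -2.97 + z_{0.05}·0.72.
z = 1.645; U = -2.97 + 1.645 × 0.72 = -1.786.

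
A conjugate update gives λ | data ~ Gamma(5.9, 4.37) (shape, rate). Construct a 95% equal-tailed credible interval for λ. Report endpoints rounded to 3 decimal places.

Posterior: Gamma(shape 5.9, rate 4.37).
Equal-tailed 95% interval: Gamma(5.9, 4.37) quantiles at 0.025 and 0.975.
Posterior mean ≈ 1.350, SD ≈ 0.556; a Normal approximation gives roughly [0.261, 2.440].
Exact: lower = 0.490; upper = 2.638.

[0.490, 2.638]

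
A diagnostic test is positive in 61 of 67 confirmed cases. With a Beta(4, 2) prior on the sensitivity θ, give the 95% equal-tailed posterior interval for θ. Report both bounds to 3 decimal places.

[0.810, 0.951]

Posterior: Beta(4+61, 2+6) = Beta(65, 8).
Equal-tailed 95% interval: the 0.025 and 0.975 quantiles of Beta(65, 8).
Posterior mean ≈ 0.890, SD ≈ 0.036; a Normal approximation gives roughly [0.819, 0.962].
Exact: F⁻¹(0.025) = 0.810; F⁻¹(0.975) = 0.951.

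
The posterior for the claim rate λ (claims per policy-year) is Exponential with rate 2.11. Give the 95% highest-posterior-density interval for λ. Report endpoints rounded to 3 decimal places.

[0.000, 1.420]

The exponential density is strictly decreasing on [0, ∞), so the HPD interval is anchored at 0: [0, q] with P(λ ≤ q) = 0.95.
q = −ln(1 − 0.95) / 2.11 = 2.9957 / 2.11 = 1.420.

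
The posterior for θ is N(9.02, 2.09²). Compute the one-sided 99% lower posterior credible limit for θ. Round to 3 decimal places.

Need L with P(θ ≥ L) = 0.99: L = 9.02 − z_{0.01}·2.09.
z = 2.326; L = 9.02 − 2.326 × 2.09 = 4.158.

4.158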